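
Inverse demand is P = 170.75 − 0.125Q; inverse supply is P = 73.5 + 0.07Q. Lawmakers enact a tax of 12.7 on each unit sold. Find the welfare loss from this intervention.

Competitive equilibrium: 170.75 − 0.125Q = 73.5 + 0.07Q → Q* = 498.7179, P* = 108.4103.
With the tax, the buyer price exceeds the seller price by 12.7: (170.75 − 0.125Q) − (73.5 + 0.07Q) = 12.7 → Q' = 433.5897.
ΔQ = 498.7179 − 433.5897 = 65.1282; the wedge equals the tax, 12.7.
DWL = ½ × 65.1282 × 12.7 = 413.56.

413.56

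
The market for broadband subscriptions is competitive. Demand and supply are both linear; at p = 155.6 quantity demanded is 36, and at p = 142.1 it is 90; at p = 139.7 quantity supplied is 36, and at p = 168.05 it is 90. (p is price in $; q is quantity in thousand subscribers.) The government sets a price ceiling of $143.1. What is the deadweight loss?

Demand slope = (142.1 − 155.6)/(90 − 36) = −0.25, so p = 164.6 − 0.25q.
Supply slope = (168.05 − 139.7)/(90 − 36) = 0.525, so p = 120.8 + 0.525q.
Competitive equilibrium: 164.6 − 0.25q = 120.8 + 0.525q → q* = 56.5161, p* = 150.471.
At the ceiling p = 143.1, quantity supplied = (143.1 − 120.8)/0.525 = 42.4762.
Willingness to pay at q' = 42.4762: 164.6 − 0.25·42.4762 = 153.981.
Δq = 56.5161 − 42.4762 = 14.0399; wedge = 153.981 − 143.1 = 10.881.
DWL = ½ × 14.0399 × 10.881 = $76.38 thousand.

$76.38 thousand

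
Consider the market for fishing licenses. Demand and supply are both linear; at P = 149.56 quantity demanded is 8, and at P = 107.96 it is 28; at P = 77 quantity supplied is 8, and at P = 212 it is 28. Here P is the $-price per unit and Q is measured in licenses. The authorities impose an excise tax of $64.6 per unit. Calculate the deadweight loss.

$236.31

Demand slope = (107.96 − 149.56)/(28 − 8) = −2.08, so P = 166.2 − 2.08Q.
Supply slope = (212 − 77)/(28 − 8) = 6.75, so P = 23 + 6.75Q.
Competitive equilibrium: 166.2 − 2.08Q = 23 + 6.75Q → Q* = 16.21744, P* = 132.46772.
With the tax, the buyer price exceeds the seller price by 64.6: (166.2 − 2.08Q) − (23 + 6.75Q) = 64.6 → Q' = 8.90147.
ΔQ = 16.21744 − 8.90147 = 7.31597; the wedge equals the tax, 64.6.
The triangle = ½ × 7.31597 × 64.6 = $236.31.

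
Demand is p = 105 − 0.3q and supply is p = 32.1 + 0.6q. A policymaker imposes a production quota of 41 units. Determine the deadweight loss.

720

Competitive equilibrium: 105 − 0.3q = 32.1 + 0.6q → q* = 81, p* = 80.7.
At q = 41: demand price = 105 − 0.3·41 = 92.7; supply price = 32.1 + 0.6·41 = 56.7.
Δq = 81 − 41 = 40; wedge = 92.7 − 56.7 = 36.
Deadweight loss = ½ × 40 × 36 = 720.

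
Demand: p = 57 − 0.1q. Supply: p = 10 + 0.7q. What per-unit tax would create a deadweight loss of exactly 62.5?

10

Competitive equilibrium: 57 − 0.1q = 10 + 0.7q → q* = 58.75, p* = 51.125.
A tax t gives Δq = t/0.8 and wedge t, so DWL = t²/1.6.
t²/1.6 = 62.5 → t² = 100 → t = 10.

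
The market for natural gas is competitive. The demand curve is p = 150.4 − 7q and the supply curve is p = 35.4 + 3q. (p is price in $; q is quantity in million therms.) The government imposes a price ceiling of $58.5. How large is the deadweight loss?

Competitive equilibrium: 150.4 − 7q = 35.4 + 3q → q* = 11.5, p* = 69.9.
At the ceiling p = 58.5, quantity supplied = (58.5 − 35.4)/3 = 7.7.
Willingness to pay at q' = 7.7: 150.4 − 7·7.7 = 96.5.
Δq = 11.5 − 7.7 = 3.8; wedge = 96.5 − 58.5 = 38.
The triangle = ½ × 3.8 × 38 = $72.20 million.

$72.20 million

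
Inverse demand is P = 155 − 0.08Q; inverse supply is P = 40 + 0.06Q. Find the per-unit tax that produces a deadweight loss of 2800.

Competitive equilibrium: 155 − 0.08Q = 40 + 0.06Q → Q* = 821.4286, P* = 89.2857.
A tax t gives ΔQ = t/0.14 and wedge t, so DWL = t²/0.28.
t²/0.28 = 2800 → t² = 784 → t = 28.

28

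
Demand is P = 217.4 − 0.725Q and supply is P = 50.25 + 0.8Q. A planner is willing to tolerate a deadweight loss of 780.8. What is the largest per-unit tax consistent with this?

Competitive equilibrium: 217.4 − 0.725Q = 50.25 + 0.8Q → Q* = 109.6066, P* = 137.9352.
A tax t gives ΔQ = t/1.525 and wedge t, so DWL = t²/3.05.
t²/3.05 = 780.8 → t² = 2381.44 → t = 48.8.

48.8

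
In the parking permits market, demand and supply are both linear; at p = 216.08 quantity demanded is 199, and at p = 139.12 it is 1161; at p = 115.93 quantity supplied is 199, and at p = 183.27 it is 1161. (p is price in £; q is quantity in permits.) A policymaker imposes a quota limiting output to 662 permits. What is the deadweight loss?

Demand slope = (139.12 − 216.08)/(1161 − 199) = −0.08, so p = 232 − 0.08q.
Supply slope = (183.27 − 115.93)/(1161 − 199) = 0.07, so p = 102 + 0.07q.
Competitive equilibrium: 232 − 0.08q = 102 + 0.07q → q* = 866.6667, p* = 162.6667.
At q = 662: demand price = 232 − 0.08·662 = 179.04; supply price = 102 + 0.07·662 = 148.34.
Δq = 866.6667 − 662 = 204.6667; wedge = 179.04 − 148.34 = 30.7.
The triangle = ½ × 204.6667 × 30.7 = £3141.63.

£3141.63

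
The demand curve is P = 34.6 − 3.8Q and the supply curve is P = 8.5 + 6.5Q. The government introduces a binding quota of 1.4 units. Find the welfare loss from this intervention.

Competitive equilibrium: 34.6 − 3.8Q = 8.5 + 6.5Q → Q* = 2.534, P* = 24.9709.
At Q = 1.4: demand price = 34.6 − 3.8·1.4 = 29.28; supply price = 8.5 + 6.5·1.4 = 17.6.
ΔQ = 2.534 − 1.4 = 1.134; wedge = 29.28 − 17.6 = 11.68.
DWL = ½ × 1.134 × 11.68 = 6.62.

6.62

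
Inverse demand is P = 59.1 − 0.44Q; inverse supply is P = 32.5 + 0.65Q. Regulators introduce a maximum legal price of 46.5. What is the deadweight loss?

4.47

Competitive equilibrium: 59.1 − 0.44Q = 32.5 + 0.65Q → Q* = 24.4037, P* = 48.3624.
At the ceiling P = 46.5, quantity supplied = (46.5 − 32.5)/0.65 = 21.5385.
Willingness to pay at Q' = 21.5385: 59.1 − 0.44·21.5385 = 49.6231.
ΔQ = 24.4037 − 21.5385 = 2.8652; wedge = 49.6231 − 46.5 = 3.1231.
Deadweight loss = ½ × 2.8652 × 3.1231 = 4.47.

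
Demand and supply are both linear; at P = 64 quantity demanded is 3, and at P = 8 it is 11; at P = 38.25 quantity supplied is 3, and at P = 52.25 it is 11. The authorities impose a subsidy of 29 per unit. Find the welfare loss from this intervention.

Demand slope = (8 − 64)/(11 − 3) = −7, so P = 85 − 7Q.
Supply slope = (52.25 − 38.25)/(11 − 3) = 1.75, so P = 33 + 1.75Q.
Competitive equilibrium: 85 − 7Q = 33 + 1.75Q → Q* = 5.9429, P* = 43.4.
The subsidy lowers effective supply by 29: P = 4 + 1.75Q.
New quantity: 85 − 7Q = 4 + 1.75Q → Q' = 9.2571.
Overproduction ΔQ = 9.2571 − 5.9429 = 3.3142; wedge = subsidy = 29.
Deadweight loss = ½ × 3.3142 × 29 = 48.06.

48.06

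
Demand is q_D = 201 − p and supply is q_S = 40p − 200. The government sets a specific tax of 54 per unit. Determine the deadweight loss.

In inverse form: demand p = 201 − q, supply p = 5 + 0.025q.
Competitive equilibrium: 201 − q = 5 + 0.025q → q* = 191.2195, p* = 9.7805.
With the tax, the buyer price exceeds the seller price by 54: (201 − q) − (5 + 0.025q) = 54 → q' = 138.5366.
Δq = 191.2195 − 138.5366 = 52.6829; the wedge equals the tax, 54.
Welfare loss = ½ × 52.6829 × 54 = 1422.44.

1422.44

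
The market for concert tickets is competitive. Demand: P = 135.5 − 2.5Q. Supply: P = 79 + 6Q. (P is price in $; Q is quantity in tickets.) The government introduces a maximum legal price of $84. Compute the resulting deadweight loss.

$143.65

Competitive equilibrium: 135.5 − 2.5Q = 79 + 6Q → Q* = 6.6471, P* = 118.8824.
At the ceiling P = 84, quantity supplied = (84 − 79)/6 = 0.8333.
Willingness to pay at Q' = 0.8333: 135.5 − 2.5·0.8333 = 133.4168.
ΔQ = 6.6471 − 0.8333 = 5.8138; wedge = 133.4168 − 84 = 49.4168.
DWL = ½ × 5.8138 × 49.4168 = $143.65.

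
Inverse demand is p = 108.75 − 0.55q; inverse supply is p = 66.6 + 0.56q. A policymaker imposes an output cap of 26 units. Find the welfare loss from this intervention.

79.56

Competitive equilibrium: 108.75 − 0.55q = 66.6 + 0.56q → q* = 37.973, p* = 87.8649.
At q = 26: demand price = 108.75 − 0.55·26 = 94.45; supply price = 66.6 + 0.56·26 = 81.16.
Δq = 37.973 − 26 = 11.973; wedge = 94.45 − 81.16 = 13.29.
DWL = ½ × 11.973 × 13.29 = 79.56.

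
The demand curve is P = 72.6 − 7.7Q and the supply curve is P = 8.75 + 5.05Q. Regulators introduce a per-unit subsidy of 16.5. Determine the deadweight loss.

Competitive equilibrium: 72.6 − 7.7Q = 8.75 + 5.05Q → Q* = 5.0078, P* = 34.0396.
The subsidy lowers effective supply by 16.5: P = 5.05Q − 7.75.
New quantity: 72.6 − 7.7Q = 5.05Q − 7.75 → Q' = 6.302.
Overproduction ΔQ = 6.302 − 5.0078 = 1.2942; wedge = subsidy = 16.5.
Deadweight loss = ½ × 1.2942 × 16.5 = 10.68.

10.68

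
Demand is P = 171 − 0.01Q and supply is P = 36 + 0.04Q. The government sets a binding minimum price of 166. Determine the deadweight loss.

Competitive equilibrium: 171 − 0.01Q = 36 + 0.04Q → Q* = 2700, P* = 144.
At the floor P = 166, quantity demanded = (171 − 166)/0.01 = 500.
Sellers' marginal cost at Q' = 500: 36 + 0.04·500 = 56.
ΔQ = 2700 − 500 = 2200; wedge = 166 − 56 = 110.
Welfare loss = ½ × 2200 × 110 = 121000.

121000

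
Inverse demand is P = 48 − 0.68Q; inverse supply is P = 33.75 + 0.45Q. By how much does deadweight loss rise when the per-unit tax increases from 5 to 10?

Competitive equilibrium: 48 − 0.68Q = 33.75 + 0.45Q → Q* = 12.6106, P* = 39.4248.
For a per-unit tax t: ΔQ = t/1.13, so DWL = ½·t·(t/1.13) = t²/2.26.
At t = 5: DWL = 11.062. At t = 10: DWL = 44.248.
Increase = 44.248 − 11.062 = 33.19.

33.19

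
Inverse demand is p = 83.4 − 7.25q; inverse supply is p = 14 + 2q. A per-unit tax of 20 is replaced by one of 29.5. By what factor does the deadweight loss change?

Competitive equilibrium: 83.4 − 7.25q = 14 + 2q → q* = 7.5027, p* = 29.0054.
For a per-unit tax t: Δq = t/9.25, so DWL = ½·t·(t/9.25) = t²/18.5.
At t = 20: DWL = 21.622. At t = 29.5: DWL = 47.041.
Ratio = (29.5/20)² = 2.176.

2.176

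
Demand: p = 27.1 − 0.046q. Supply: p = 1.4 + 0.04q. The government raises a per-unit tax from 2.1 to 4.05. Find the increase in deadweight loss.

Competitive equilibrium: 27.1 − 0.046q = 1.4 + 0.04q → q* = 298.8372, p* = 13.3535.
For a per-unit tax t: Δq = t/0.086, so DWL = ½·t·(t/0.086) = t²/0.172.
At t = 2.1: DWL = 25.64. At t = 4.05: DWL = 95.363.
Increase = 95.363 − 25.64 = 69.72.

69.72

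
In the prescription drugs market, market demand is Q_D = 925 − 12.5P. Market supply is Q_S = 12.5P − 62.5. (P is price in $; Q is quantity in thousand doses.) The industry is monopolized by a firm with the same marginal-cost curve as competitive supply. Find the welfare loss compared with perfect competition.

In inverse form: demand P = 74 − 0.08Q, supply P = 5 + 0.08Q.
Competitive equilibrium: 74 − 0.08Q = 5 + 0.08Q → Q* = 431.25, P* = 39.5.
Marginal revenue: MR = 74 − 0.16Q. Set MR = MC: 74 − 0.16Q = 5 + 0.08Q → Q_m = 287.5.
Price P_m = 74 − 0.08·287.5 = 51; MC(Q_m) = 5 + 0.08·287.5 = 28.
Competitive Q* = 431.25, so ΔQ = 143.75; wedge = 51 − 28 = 23.
DWL = ½ × 143.75 × 23 = $1653.125 thousand.

$1653.125 thousand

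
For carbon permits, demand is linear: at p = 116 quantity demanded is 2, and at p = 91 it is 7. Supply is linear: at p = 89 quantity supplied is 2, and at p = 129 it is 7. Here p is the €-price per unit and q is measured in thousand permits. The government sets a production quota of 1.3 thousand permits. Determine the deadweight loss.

Demand slope = (91 − 116)/(7 − 2) = −5, so p = 126 − 5q.
Supply slope = (129 − 89)/(7 − 2) = 8, so p = 73 + 8q.
Competitive equilibrium: 126 − 5q = 73 + 8q → q* = 4.0769, p* = 105.6154.
At q = 1.3: demand price = 126 − 5·1.3 = 119.5; supply price = 73 + 8·1.3 = 83.4.
Δq = 4.0769 − 1.3 = 2.7769; wedge = 119.5 − 83.4 = 36.1.
DWL = ½ × 2.7769 × 36.1 = €50.12 thousand.

€50.12 thousand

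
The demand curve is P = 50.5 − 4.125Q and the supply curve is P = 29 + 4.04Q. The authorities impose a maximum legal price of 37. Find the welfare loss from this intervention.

1.74

Competitive equilibrium: 50.5 − 4.125Q = 29 + 4.04Q → Q* = 2.6332, P* = 39.6381.
At the ceiling P = 37, quantity supplied = (37 − 29)/4.04 = 1.9802.
Willingness to pay at Q' = 1.9802: 50.5 − 4.125·1.9802 = 42.3317.
ΔQ = 2.6332 − 1.9802 = 0.653; wedge = 42.3317 − 37 = 5.3317.
The triangle = ½ × 0.653 × 5.3317 = 1.74.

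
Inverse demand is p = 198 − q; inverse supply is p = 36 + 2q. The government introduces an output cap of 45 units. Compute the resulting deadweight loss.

121.50

Competitive equilibrium: 198 − q = 36 + 2q → q* = 54, p* = 144.
At q = 45: demand price = 198 − 1·45 = 153; supply price = 36 + 2·45 = 126.
Δq = 54 − 45 = 9; wedge = 153 − 126 = 27.
Welfare loss = ½ × 9 × 27 = 121.50.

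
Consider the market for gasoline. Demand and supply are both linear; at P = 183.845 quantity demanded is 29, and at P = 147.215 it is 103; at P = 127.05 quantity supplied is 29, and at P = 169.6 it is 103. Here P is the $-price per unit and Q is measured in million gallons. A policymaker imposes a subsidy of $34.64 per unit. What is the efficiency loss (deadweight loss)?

Demand slope = (147.215 − 183.845)/(103 − 29) = −0.495, so P = 198.2 − 0.495Q.
Supply slope = (169.6 − 127.05)/(103 − 29) = 0.575, so P = 110.375 + 0.575Q.
Competitive equilibrium: 198.2 − 0.495Q = 110.375 + 0.575Q → Q* = 82.07944, P* = 157.57068.
The subsidy lowers effective supply by 34.64: P = 75.735 + 0.575Q.
New quantity: 198.2 − 0.495Q = 75.735 + 0.575Q → Q' = 114.45327.
Overproduction ΔQ = 114.45327 − 82.07944 = 32.37383; wedge = subsidy = 34.64.
The triangle = ½ × 32.37383 × 34.64 = $560.71 million.

$560.71 million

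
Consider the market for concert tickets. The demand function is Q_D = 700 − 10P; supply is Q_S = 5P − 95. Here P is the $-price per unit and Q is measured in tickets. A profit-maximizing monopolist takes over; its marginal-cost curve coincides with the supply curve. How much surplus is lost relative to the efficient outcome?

In inverse form: demand P = 70 − 0.1Q, supply P = 19 + 0.2Q.
Competitive equilibrium: 70 − 0.1Q = 19 + 0.2Q → Q* = 170, P* = 53.
Marginal revenue: MR = 70 − 0.2Q. Set MR = MC: 70 − 0.2Q = 19 + 0.2Q → Q_m = 127.5.
Price P_m = 70 − 0.1·127.5 = 57.25; MC(Q_m) = 19 + 0.2·127.5 = 44.5.
Competitive Q* = 170, so ΔQ = 42.5; wedge = 57.25 − 44.5 = 12.75.
DWL = ½ × 42.5 × 12.75 = $270.94.

$270.94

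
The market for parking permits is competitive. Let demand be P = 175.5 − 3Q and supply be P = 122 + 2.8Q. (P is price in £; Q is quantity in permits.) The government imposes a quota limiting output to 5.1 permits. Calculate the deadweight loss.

Competitive equilibrium: 175.5 − 3Q = 122 + 2.8Q → Q* = 9.2241, P* = 147.8276.
At Q = 5.1: demand price = 175.5 − 3·5.1 = 160.2; supply price = 122 + 2.8·5.1 = 136.28.
ΔQ = 9.2241 − 5.1 = 4.1241; wedge = 160.2 − 136.28 = 23.92.
Welfare loss = ½ × 4.1241 × 23.92 = £49.32.

£49.32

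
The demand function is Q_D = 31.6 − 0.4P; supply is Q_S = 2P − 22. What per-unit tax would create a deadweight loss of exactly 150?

In inverse form: demand P = 79 − 2.5Q, supply P = 11 + 0.5Q.
Competitive equilibrium: 79 − 2.5Q = 11 + 0.5Q → Q* = 22.6667, P* = 22.3333.
A tax t gives ΔQ = t/3 and wedge t, so DWL = t²/6.
t²/6 = 150 → t² = 900 → t = 30.

30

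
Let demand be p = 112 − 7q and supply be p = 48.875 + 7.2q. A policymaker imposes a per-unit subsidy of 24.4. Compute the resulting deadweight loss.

20.96

Competitive equilibrium: 112 − 7q = 48.875 + 7.2q → q* = 4.4454, p* = 80.882.
The subsidy lowers effective supply by 24.4: p = 24.475 + 7.2q.
New quantity: 112 − 7q = 24.475 + 7.2q → q' = 6.1637.
Overproduction Δq = 6.1637 − 4.4454 = 1.7183; wedge = subsidy = 24.4.
DWL = ½ × 1.7183 × 24.4 = 20.96.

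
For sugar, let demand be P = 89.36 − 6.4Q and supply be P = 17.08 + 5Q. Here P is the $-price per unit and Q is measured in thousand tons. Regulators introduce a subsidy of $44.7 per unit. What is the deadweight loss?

$87.64 thousand

Competitive equilibrium: 89.36 − 6.4Q = 17.08 + 5Q → Q* = 6.34035, P* = 48.78175.
The subsidy lowers effective supply by 44.7: P = 5Q − 27.62.
New quantity: 89.36 − 6.4Q = 5Q − 27.62 → Q' = 10.2614.
Overproduction ΔQ = 10.2614 − 6.34035 = 3.92105; wedge = subsidy = 44.7.
Welfare loss = ½ × 3.92105 × 44.7 = $87.64 thousand.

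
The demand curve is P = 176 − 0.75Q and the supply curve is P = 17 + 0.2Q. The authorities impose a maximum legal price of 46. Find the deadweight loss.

Competitive equilibrium: 176 − 0.75Q = 17 + 0.2Q → Q* = 167.3684, P* = 50.4737.
At the ceiling P = 46, quantity supplied = (46 − 17)/0.2 = 145.
Willingness to pay at Q' = 145: 176 − 0.75·145 = 67.25.
ΔQ = 167.3684 − 145 = 22.3684; wedge = 67.25 − 46 = 21.25.
The triangle = ½ × 22.3684 × 21.25 = 237.66.

237.66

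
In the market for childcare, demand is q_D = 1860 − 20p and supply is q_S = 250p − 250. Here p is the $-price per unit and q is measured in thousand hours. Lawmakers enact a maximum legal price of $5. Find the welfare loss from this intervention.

In inverse form: demand p = 93 − 0.05q, supply p = 1 + 0.004q.
Competitive equilibrium: 93 − 0.05q = 1 + 0.004q → q* = 1703.7037, p* = 7.8148.
At the ceiling p = 5, quantity supplied = (5 − 1)/0.004 = 1000.
Willingness to pay at q' = 1000: 93 − 0.05·1000 = 43.
Δq = 1703.7037 − 1000 = 703.7037; wedge = 43 − 5 = 38.
DWL = ½ × 703.7037 × 38 = $13370.37 thousand.

$13370.37 thousand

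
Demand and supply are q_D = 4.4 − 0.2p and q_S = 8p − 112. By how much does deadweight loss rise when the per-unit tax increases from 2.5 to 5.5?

2.34

In inverse form: demand p = 22 − 5q, supply p = 14 + 0.125q.
Competitive equilibrium: 22 − 5q = 14 + 0.125q → q* = 1.561, p* = 14.1951.
For a per-unit tax t: Δq = t/5.125, so DWL = ½·t·(t/5.125) = t²/10.25.
At t = 2.5: DWL = 0.61. At t = 5.5: DWL = 2.951.
Increase = 2.951 − 0.61 = 2.34.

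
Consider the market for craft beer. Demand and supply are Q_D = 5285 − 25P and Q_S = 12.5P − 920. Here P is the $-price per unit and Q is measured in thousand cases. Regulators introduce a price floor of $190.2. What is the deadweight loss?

In inverse form: demand P = 211.4 − 0.04Q, supply P = 73.6 + 0.08Q.
Competitive equilibrium: 211.4 − 0.04Q = 73.6 + 0.08Q → Q* = 1148.3333, P* = 165.4667.
At the floor P = 190.2, quantity demanded = (211.4 − 190.2)/0.04 = 530.
Sellers' marginal cost at Q' = 530: 73.6 + 0.08·530 = 116.
ΔQ = 1148.3333 − 530 = 618.3333; wedge = 190.2 − 116 = 74.2.
Deadweight loss = ½ × 618.3333 × 74.2 = $22940.17 thousand.

$22940.17 thousand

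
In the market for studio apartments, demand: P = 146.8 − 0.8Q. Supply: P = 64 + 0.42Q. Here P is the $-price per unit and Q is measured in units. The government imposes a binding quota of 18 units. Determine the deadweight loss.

Competitive equilibrium: 146.8 − 0.8Q = 64 + 0.42Q → Q* = 67.8689, P* = 92.5049.
At Q = 18: demand price = 146.8 − 0.8·18 = 132.4; supply price = 64 + 0.42·18 = 71.56.
ΔQ = 67.8689 − 18 = 49.8689; wedge = 132.4 − 71.56 = 60.84.
The triangle = ½ × 49.8689 × 60.84 = $1517.01.

$1517.01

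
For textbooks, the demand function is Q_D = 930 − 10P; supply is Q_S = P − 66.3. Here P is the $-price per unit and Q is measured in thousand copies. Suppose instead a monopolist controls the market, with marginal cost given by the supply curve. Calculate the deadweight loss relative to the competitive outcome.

$2.25 thousand

In inverse form: demand P = 93 − 0.1Q, supply P = 66.3 + Q.
Competitive equilibrium: 93 − 0.1Q = 66.3 + Q → Q* = 24.2727, P* = 90.5727.
Marginal revenue: MR = 93 − 0.2Q. Set MR = MC: 93 − 0.2Q = 66.3 + Q → Q_m = 22.25.
Price P_m = 93 − 0.1·22.25 = 90.775; MC(Q_m) = 66.3 + 1·22.25 = 88.55.
Competitive Q* = 24.2727, so ΔQ = 2.0227; wedge = 90.775 − 88.55 = 2.225.
Welfare loss = ½ × 2.0227 × 2.225 = $2.25 thousand.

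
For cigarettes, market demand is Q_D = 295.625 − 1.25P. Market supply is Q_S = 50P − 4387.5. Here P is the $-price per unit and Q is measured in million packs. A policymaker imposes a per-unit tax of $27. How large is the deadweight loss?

In inverse form: demand P = 236.5 − 0.8Q, supply P = 87.75 + 0.02Q.
Competitive equilibrium: 236.5 − 0.8Q = 87.75 + 0.02Q → Q* = 181.4024, P* = 91.378.
With the tax, the buyer price exceeds the seller price by 27: (236.5 − 0.8Q) − (87.75 + 0.02Q) = 27 → Q' = 148.4756.
ΔQ = 181.4024 − 148.4756 = 32.9268; the wedge equals the tax, 27.
Deadweight loss = ½ × 32.9268 × 27 = $444.51 million.

$444.51 million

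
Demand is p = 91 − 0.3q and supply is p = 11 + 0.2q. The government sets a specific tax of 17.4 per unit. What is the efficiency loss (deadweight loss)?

Competitive equilibrium: 91 − 0.3q = 11 + 0.2q → q* = 160, p* = 43.
With the tax, the buyer price exceeds the seller price by 17.4: (91 − 0.3q) − (11 + 0.2q) = 17.4 → q' = 125.2.
Δq = 160 − 125.2 = 34.8; the wedge equals the tax, 17.4.
The triangle = ½ × 34.8 × 17.4 = 302.76.

302.76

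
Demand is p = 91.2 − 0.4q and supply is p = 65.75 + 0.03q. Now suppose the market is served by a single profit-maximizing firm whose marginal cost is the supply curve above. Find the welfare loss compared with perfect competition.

Competitive equilibrium: 91.2 − 0.4q = 65.75 + 0.03q → q* = 59.186, p* = 67.5256.
Marginal revenue: MR = 91.2 − 0.8q. Set MR = MC: 91.2 − 0.8q = 65.75 + 0.03q → q_m = 30.6627.
Price p_m = 91.2 − 0.4·30.6627 = 78.9349; MC(q_m) = 65.75 + 0.03·30.6627 = 66.6699.
Competitive q* = 59.186, so Δq = 28.5233; wedge = 78.9349 − 66.6699 = 12.265.
Deadweight loss = ½ × 28.5233 × 12.265 = 174.92.

174.92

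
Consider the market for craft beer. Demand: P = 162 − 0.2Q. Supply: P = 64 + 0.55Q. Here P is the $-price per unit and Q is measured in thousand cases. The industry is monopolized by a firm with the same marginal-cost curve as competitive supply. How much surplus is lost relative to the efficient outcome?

$283.77 thousand

Competitive equilibrium: 162 − 0.2Q = 64 + 0.55Q → Q* = 130.66667, P* = 135.86667.
Marginal revenue: MR = 162 − 0.4Q. Set MR = MC: 162 − 0.4Q = 64 + 0.55Q → Q_m = 103.15789.
Price P_m = 162 − 0.2·103.15789 = 141.36842; MC(Q_m) = 64 + 0.55·103.15789 = 120.73684.
Competitive Q* = 130.66667, so ΔQ = 27.50878; wedge = 141.36842 − 120.73684 = 20.63158.
The triangle = ½ × 27.50878 × 20.63158 = $283.77 thousand.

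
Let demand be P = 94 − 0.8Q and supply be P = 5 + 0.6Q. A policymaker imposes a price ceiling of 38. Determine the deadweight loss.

Competitive equilibrium: 94 − 0.8Q = 5 + 0.6Q → Q* = 63.5714, P* = 43.1429.
At the ceiling P = 38, quantity supplied = (38 − 5)/0.6 = 55.
Willingness to pay at Q' = 55: 94 − 0.8·55 = 50.
ΔQ = 63.5714 − 55 = 8.5714; wedge = 50 − 38 = 12.
DWL = ½ × 8.5714 × 12 = 51.43.

51.43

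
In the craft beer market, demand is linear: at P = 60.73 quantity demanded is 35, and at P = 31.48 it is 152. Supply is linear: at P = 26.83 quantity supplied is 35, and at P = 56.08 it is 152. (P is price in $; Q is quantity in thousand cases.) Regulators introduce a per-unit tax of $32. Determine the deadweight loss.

$1024 thousand

Demand slope = (31.48 − 60.73)/(152 − 35) = −0.25, so P = 69.48 − 0.25Q.
Supply slope = (56.08 − 26.83)/(152 − 35) = 0.25, so P = 18.08 + 0.25Q.
Competitive equilibrium: 69.48 − 0.25Q = 18.08 + 0.25Q → Q* = 102.8, P* = 43.78.
With the tax, the buyer price exceeds the seller price by 32: (69.48 − 0.25Q) − (18.08 + 0.25Q) = 32 → Q' = 38.8.
ΔQ = 102.8 − 38.8 = 64; the wedge equals the tax, 32.
DWL = ½ × 64 × 32 = $1024 thousand.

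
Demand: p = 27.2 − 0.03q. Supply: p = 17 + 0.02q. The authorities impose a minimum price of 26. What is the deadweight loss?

672.40

Competitive equilibrium: 27.2 − 0.03q = 17 + 0.02q → q* = 204, p* = 21.08.
At the floor p = 26, quantity demanded = (27.2 − 26)/0.03 = 40.
Sellers' marginal cost at q' = 40: 17 + 0.02·40 = 17.8.
Δq = 204 − 40 = 164; wedge = 26 − 17.8 = 8.2.
DWL = ½ × 164 × 8.2 = 672.40.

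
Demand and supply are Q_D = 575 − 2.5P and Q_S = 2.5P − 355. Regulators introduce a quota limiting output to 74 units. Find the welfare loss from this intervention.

518.40

In inverse form: demand P = 230 − 0.4Q, supply P = 142 + 0.4Q.
Competitive equilibrium: 230 − 0.4Q = 142 + 0.4Q → Q* = 110, P* = 186.
At Q = 74: demand price = 230 − 0.4·74 = 200.4; supply price = 142 + 0.4·74 = 171.6.
ΔQ = 110 − 74 = 36; wedge = 200.4 − 171.6 = 28.8.
DWL = ½ × 36 × 28.8 = 518.40.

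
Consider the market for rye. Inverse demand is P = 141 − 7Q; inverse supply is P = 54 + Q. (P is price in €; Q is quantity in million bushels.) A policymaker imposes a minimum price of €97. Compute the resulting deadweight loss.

€84.25 million

Competitive equilibrium: 141 − 7Q = 54 + Q → Q* = 10.875, P* = 64.875.
At the floor P = 97, quantity demanded = (141 − 97)/7 = 6.2857.
Sellers' marginal cost at Q' = 6.2857: 54 + 1·6.2857 = 60.2857.
ΔQ = 10.875 − 6.2857 = 4.5893; wedge = 97 − 60.2857 = 36.7143.
Welfare loss = ½ × 4.5893 × 36.7143 = €84.25 million.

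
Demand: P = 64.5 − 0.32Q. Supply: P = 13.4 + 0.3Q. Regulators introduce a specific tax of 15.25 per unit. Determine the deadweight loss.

187.55

Competitive equilibrium: 64.5 − 0.32Q = 13.4 + 0.3Q → Q* = 82.4194, P* = 38.1258.
With the tax, the buyer price exceeds the seller price by 15.25: (64.5 − 0.32Q) − (13.4 + 0.3Q) = 15.25 → Q' = 57.8226.
ΔQ = 82.4194 − 57.8226 = 24.5968; the wedge equals the tax, 15.25.
The triangle = ½ × 24.5968 × 15.25 = 187.55.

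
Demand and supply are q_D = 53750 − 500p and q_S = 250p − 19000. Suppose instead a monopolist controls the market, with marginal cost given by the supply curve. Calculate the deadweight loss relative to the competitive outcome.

In inverse form: demand p = 107.5 − 0.002q, supply p = 76 + 0.004q.
Competitive equilibrium: 107.5 − 0.002q = 76 + 0.004q → q* = 5250, p* = 97.
Marginal revenue: MR = 107.5 − 0.004q. Set MR = MC: 107.5 − 0.004q = 76 + 0.004q → q_m = 3937.5.
Price p_m = 107.5 − 0.002·3937.5 = 99.625; MC(q_m) = 76 + 0.004·3937.5 = 91.75.
Competitive q* = 5250, so Δq = 1312.5; wedge = 99.625 − 91.75 = 7.875.
The triangle = ½ × 1312.5 × 7.875 = 5167.97.

5167.97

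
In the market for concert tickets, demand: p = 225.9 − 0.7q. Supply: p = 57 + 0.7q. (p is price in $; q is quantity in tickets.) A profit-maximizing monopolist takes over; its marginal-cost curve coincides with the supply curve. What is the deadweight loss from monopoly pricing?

Competitive equilibrium: 225.9 − 0.7q = 57 + 0.7q → q* = 120.6429, p* = 141.45.
Marginal revenue: MR = 225.9 − 1.4q. Set MR = MC: 225.9 − 1.4q = 57 + 0.7q → q_m = 80.4286.
Price p_m = 225.9 − 0.7·80.4286 = 169.6; MC(q_m) = 57 + 0.7·80.4286 = 113.3.
Competitive q* = 120.6429, so Δq = 40.2143; wedge = 169.6 − 113.3 = 56.3.
The triangle = ½ × 40.2143 × 56.3 = $1132.03.

$1132.03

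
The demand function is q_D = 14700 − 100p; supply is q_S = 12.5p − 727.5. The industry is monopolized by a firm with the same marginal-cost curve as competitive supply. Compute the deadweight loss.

In inverse form: demand p = 147 − 0.01q, supply p = 58.2 + 0.08q.
Competitive equilibrium: 147 − 0.01q = 58.2 + 0.08q → q* = 986.6667, p* = 137.1333.
Marginal revenue: MR = 147 − 0.02q. Set MR = MC: 147 − 0.02q = 58.2 + 0.08q → q_m = 888.
Price p_m = 147 − 0.01·888 = 138.12; MC(q_m) = 58.2 + 0.08·888 = 129.24.
Competitive q* = 986.6667, so Δq = 98.6667; wedge = 138.12 − 129.24 = 8.88.
The triangle = ½ × 98.6667 × 8.88 = 438.08.

438.08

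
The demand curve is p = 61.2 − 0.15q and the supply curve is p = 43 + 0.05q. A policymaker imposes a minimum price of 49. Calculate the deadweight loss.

9.34

Competitive equilibrium: 61.2 − 0.15q = 43 + 0.05q → q* = 91, p* = 47.55.
At the floor p = 49, quantity demanded = (61.2 − 49)/0.15 = 81.3333.
Sellers' marginal cost at q' = 81.3333: 43 + 0.05·81.3333 = 47.0667.
Δq = 91 − 81.3333 = 9.6667; wedge = 49 − 47.0667 = 1.9333.
Welfare loss = ½ × 9.6667 × 1.9333 = 9.34.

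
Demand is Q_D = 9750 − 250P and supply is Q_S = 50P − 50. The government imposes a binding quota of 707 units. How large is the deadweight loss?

9215.52

In inverse form: demand P = 39 − 0.004Q, supply P = 1 + 0.02Q.
Competitive equilibrium: 39 − 0.004Q = 1 + 0.02Q → Q* = 1583.3333, P* = 32.6667.
At Q = 707: demand price = 39 − 0.004·707 = 36.172; supply price = 1 + 0.02·707 = 15.14.
ΔQ = 1583.3333 − 707 = 876.3333; wedge = 36.172 − 15.14 = 21.032.
DWL = ½ × 876.3333 × 21.032 = 9215.52.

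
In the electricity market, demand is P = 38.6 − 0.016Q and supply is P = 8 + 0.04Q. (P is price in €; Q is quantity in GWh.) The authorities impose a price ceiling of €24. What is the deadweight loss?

€600.36

Competitive equilibrium: 38.6 − 0.016Q = 8 + 0.04Q → Q* = 546.4286, P* = 29.8571.
At the ceiling P = 24, quantity supplied = (24 − 8)/0.04 = 400.
Willingness to pay at Q' = 400: 38.6 − 0.016·400 = 32.2.
ΔQ = 546.4286 − 400 = 146.4286; wedge = 32.2 − 24 = 8.2.
Welfare loss = ½ × 146.4286 × 8.2 = €600.36.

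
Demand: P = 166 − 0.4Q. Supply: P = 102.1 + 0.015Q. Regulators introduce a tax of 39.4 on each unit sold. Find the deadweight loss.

1870.31

Competitive equilibrium: 166 − 0.4Q = 102.1 + 0.015Q → Q* = 153.9759, P* = 104.4096.
With the tax, the buyer price exceeds the seller price by 39.4: (166 − 0.4Q) − (102.1 + 0.015Q) = 39.4 → Q' = 59.0361.
ΔQ = 153.9759 − 59.0361 = 94.9398; the wedge equals the tax, 39.4.
Welfare loss = ½ × 94.9398 × 39.4 = 1870.31.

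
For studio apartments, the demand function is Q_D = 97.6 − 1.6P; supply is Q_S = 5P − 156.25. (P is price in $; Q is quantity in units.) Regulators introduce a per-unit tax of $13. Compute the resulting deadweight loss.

$102.42

In inverse form: demand P = 61 − 0.625Q, supply P = 31.25 + 0.2Q.
Competitive equilibrium: 61 − 0.625Q = 31.25 + 0.2Q → Q* = 36.0606, P* = 38.4621.
With the tax, the buyer price exceeds the seller price by 13: (61 − 0.625Q) − (31.25 + 0.2Q) = 13 → Q' = 20.303.
ΔQ = 36.0606 − 20.303 = 15.7576; the wedge equals the tax, 13.
The triangle = ½ × 15.7576 × 13 = $102.42.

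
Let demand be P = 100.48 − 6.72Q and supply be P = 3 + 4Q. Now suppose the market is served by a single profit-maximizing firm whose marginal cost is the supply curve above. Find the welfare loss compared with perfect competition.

Competitive equilibrium: 100.48 − 6.72Q = 3 + 4Q → Q* = 9.09328, P* = 39.37313.
Marginal revenue: MR = 100.48 − 13.44Q. Set MR = MC: 100.48 − 13.44Q = 3 + 4Q → Q_m = 5.58945.
Price P_m = 100.48 − 6.72·5.58945 = 62.9189; MC(Q_m) = 3 + 4·5.58945 = 25.3578.
Competitive Q* = 9.09328, so ΔQ = 3.50383; wedge = 62.9189 − 25.3578 = 37.5611.
The triangle = ½ × 3.50383 × 37.5611 = 65.80.

65.80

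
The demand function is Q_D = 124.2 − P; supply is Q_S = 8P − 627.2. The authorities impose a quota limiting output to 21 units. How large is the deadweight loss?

In inverse form: demand P = 124.2 − Q, supply P = 78.4 + 0.125Q.
Competitive equilibrium: 124.2 − Q = 78.4 + 0.125Q → Q* = 40.7111, P* = 83.4889.
At Q = 21: demand price = 124.2 − 1·21 = 103.2; supply price = 78.4 + 0.125·21 = 81.025.
ΔQ = 40.7111 − 21 = 19.7111; wedge = 103.2 − 81.025 = 22.175.
Welfare loss = ½ × 19.7111 × 22.175 = 218.55.

218.55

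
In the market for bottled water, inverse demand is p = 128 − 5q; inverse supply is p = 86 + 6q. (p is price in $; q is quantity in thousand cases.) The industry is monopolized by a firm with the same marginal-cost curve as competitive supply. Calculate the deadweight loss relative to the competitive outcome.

$7.83 thousand

Competitive equilibrium: 128 − 5q = 86 + 6q → q* = 3.8182, p* = 108.9091.
Marginal revenue: MR = 128 − 10q. Set MR = MC: 128 − 10q = 86 + 6q → q_m = 2.625.
Price p_m = 128 − 5·2.625 = 114.875; MC(q_m) = 86 + 6·2.625 = 101.75.
Competitive q* = 3.8182, so Δq = 1.1932; wedge = 114.875 − 101.75 = 13.125.
Deadweight loss = ½ × 1.1932 × 13.125 = $7.83 thousand.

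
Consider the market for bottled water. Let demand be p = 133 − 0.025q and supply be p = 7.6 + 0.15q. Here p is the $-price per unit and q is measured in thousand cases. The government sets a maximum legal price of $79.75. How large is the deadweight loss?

$4855.72 thousand

Competitive equilibrium: 133 − 0.025q = 7.6 + 0.15q → q* = 716.5714, p* = 115.0857.
At the ceiling p = 79.75, quantity supplied = (79.75 − 7.6)/0.15 = 481.
Willingness to pay at q' = 481: 133 − 0.025·481 = 120.975.
Δq = 716.5714 − 481 = 235.5714; wedge = 120.975 − 79.75 = 41.225.
Welfare loss = ½ × 235.5714 × 41.225 = $4855.72 thousand.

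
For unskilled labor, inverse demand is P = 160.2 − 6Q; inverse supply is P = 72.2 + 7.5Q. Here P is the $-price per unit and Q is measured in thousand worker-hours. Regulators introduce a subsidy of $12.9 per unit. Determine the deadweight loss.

Competitive equilibrium: 160.2 − 6Q = 72.2 + 7.5Q → Q* = 6.5185, P* = 121.0889.
The subsidy lowers effective supply by 12.9: P = 59.3 + 7.5Q.
New quantity: 160.2 − 6Q = 59.3 + 7.5Q → Q' = 7.4741.
Overproduction ΔQ = 7.4741 − 6.5185 = 0.9556; wedge = subsidy = 12.9.
DWL = ½ × 0.9556 × 12.9 = $6.16 thousand.

$6.16 thousand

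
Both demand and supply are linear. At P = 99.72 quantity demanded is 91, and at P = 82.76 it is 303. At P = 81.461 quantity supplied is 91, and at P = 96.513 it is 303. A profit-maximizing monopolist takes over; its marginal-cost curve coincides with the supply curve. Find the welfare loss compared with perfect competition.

Demand slope = (82.76 − 99.72)/(303 − 91) = −0.08, so P = 107 − 0.08Q.
Supply slope = (96.513 − 81.461)/(303 − 91) = 0.071, so P = 75 + 0.071Q.
Competitive equilibrium: 107 − 0.08Q = 75 + 0.071Q → Q* = 211.9205, P* = 90.0464.
Marginal revenue: MR = 107 − 0.16Q. Set MR = MC: 107 − 0.16Q = 75 + 0.071Q → Q_m = 138.5281.
Price P_m = 107 − 0.08·138.5281 = 95.9178; MC(Q_m) = 75 + 0.071·138.5281 = 84.8355.
Competitive Q* = 211.9205, so ΔQ = 73.3924; wedge = 95.9178 − 84.8355 = 11.0823.
Welfare loss = ½ × 73.3924 × 11.0823 = 406.68.

406.68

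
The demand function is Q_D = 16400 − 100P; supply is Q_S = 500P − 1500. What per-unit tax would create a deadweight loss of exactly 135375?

In inverse form: demand P = 164 − 0.01Q, supply P = 3 + 0.002Q.
Competitive equilibrium: 164 − 0.01Q = 3 + 0.002Q → Q* = 13416.6667, P* = 29.8333.
A tax t gives ΔQ = t/0.012 and wedge t, so DWL = t²/0.024.
t²/0.024 = 135375 → t² = 3249 → t = 57.

57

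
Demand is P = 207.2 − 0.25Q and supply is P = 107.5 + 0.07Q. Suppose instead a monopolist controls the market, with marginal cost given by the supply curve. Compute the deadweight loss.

Competitive equilibrium: 207.2 − 0.25Q = 107.5 + 0.07Q → Q* = 311.5625, P* = 129.30938.
Marginal revenue: MR = 207.2 − 0.5Q. Set MR = MC: 207.2 − 0.5Q = 107.5 + 0.07Q → Q_m = 174.91228.
Price P_m = 207.2 − 0.25·174.91228 = 163.47193; MC(Q_m) = 107.5 + 0.07·174.91228 = 119.74386.
Competitive Q* = 311.5625, so ΔQ = 136.65022; wedge = 163.47193 − 119.74386 = 43.72807.
The triangle = ½ × 136.65022 × 43.72807 = 2987.73.

2987.73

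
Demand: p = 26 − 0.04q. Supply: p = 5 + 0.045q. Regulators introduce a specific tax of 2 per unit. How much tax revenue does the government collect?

447.06

Competitive equilibrium: 26 − 0.04q = 5 + 0.045q → q* = 247.0588, p* = 16.1176.
With the tax, the buyer price exceeds the seller price by 2: (26 − 0.04q) − (5 + 0.045q) = 2 → q' = 223.5294.
Tax revenue = 2 × 223.5294 = 447.06.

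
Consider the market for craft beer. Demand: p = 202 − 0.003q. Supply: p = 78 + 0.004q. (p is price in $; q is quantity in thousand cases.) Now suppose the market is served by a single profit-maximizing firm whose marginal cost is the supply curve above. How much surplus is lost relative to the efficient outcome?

$98845.71 thousand

Competitive equilibrium: 202 − 0.003q = 78 + 0.004q → q* = 17714.2857, p* = 148.8571.
Marginal revenue: MR = 202 − 0.006q. Set MR = MC: 202 − 0.006q = 78 + 0.004q → q_m = 12400.
Price p_m = 202 − 0.003·12400 = 164.8; MC(q_m) = 78 + 0.004·12400 = 127.6.
Competitive q* = 17714.2857, so Δq = 5314.2857; wedge = 164.8 − 127.6 = 37.2.
Deadweight loss = ½ × 5314.2857 × 37.2 = $98845.71 thousand.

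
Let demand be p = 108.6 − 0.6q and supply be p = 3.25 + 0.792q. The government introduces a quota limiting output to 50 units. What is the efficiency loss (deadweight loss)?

Competitive equilibrium: 108.6 − 0.6q = 3.25 + 0.792q → q* = 75.6825, p* = 63.1905.
At q = 50: demand price = 108.6 − 0.6·50 = 78.6; supply price = 3.25 + 0.792·50 = 42.85.
Δq = 75.6825 − 50 = 25.6825; wedge = 78.6 − 42.85 = 35.75.
DWL = ½ × 25.6825 × 35.75 = 459.07.

459.07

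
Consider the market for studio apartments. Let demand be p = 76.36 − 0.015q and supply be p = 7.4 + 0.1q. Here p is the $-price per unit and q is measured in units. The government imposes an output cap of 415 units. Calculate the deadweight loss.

$1960.54

Competitive equilibrium: 76.36 − 0.015q = 7.4 + 0.1q → q* = 599.6522, p* = 67.3652.
At q = 415: demand price = 76.36 − 0.015·415 = 70.135; supply price = 7.4 + 0.1·415 = 48.9.
Δq = 599.6522 − 415 = 184.6522; wedge = 70.135 − 48.9 = 21.235.
The triangle = ½ × 184.6522 × 21.235 = $1960.54.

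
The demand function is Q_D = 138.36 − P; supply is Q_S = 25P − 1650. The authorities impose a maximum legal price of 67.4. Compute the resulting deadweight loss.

621.69

In inverse form: demand P = 138.36 − Q, supply P = 66 + 0.04Q.
Competitive equilibrium: 138.36 − Q = 66 + 0.04Q → Q* = 69.5769, P* = 68.7831.
At the ceiling P = 67.4, quantity supplied = (67.4 − 66)/0.04 = 35.
Willingness to pay at Q' = 35: 138.36 − 1·35 = 103.36.
ΔQ = 69.5769 − 35 = 34.5769; wedge = 103.36 − 67.4 = 35.96.
DWL = ½ × 34.5769 × 35.96 = 621.69.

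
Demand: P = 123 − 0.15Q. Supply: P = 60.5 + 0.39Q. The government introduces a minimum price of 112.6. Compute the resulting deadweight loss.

581.48

Competitive equilibrium: 123 − 0.15Q = 60.5 + 0.39Q → Q* = 115.7407, P* = 105.6389.
At the floor P = 112.6, quantity demanded = (123 − 112.6)/0.15 = 69.3333.
Sellers' marginal cost at Q' = 69.3333: 60.5 + 0.39·69.3333 = 87.54.
ΔQ = 115.7407 − 69.3333 = 46.4074; wedge = 112.6 − 87.54 = 25.06.
DWL = ½ × 46.4074 × 25.06 = 581.48.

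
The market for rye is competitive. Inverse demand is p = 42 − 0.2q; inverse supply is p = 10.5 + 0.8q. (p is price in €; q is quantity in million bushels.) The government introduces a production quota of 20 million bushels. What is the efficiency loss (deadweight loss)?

Competitive equilibrium: 42 − 0.2q = 10.5 + 0.8q → q* = 31.5, p* = 35.7.
At q = 20: demand price = 42 − 0.2·20 = 38; supply price = 10.5 + 0.8·20 = 26.5.
Δq = 31.5 − 20 = 11.5; wedge = 38 − 26.5 = 11.5.
The triangle = ½ × 11.5 × 11.5 = €66.125 million.

€66.125 million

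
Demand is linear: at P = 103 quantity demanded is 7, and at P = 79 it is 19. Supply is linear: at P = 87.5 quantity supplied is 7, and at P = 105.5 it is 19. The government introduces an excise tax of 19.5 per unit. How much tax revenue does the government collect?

Demand slope = (79 − 103)/(19 − 7) = −2, so P = 117 − 2Q.
Supply slope = (105.5 − 87.5)/(19 − 7) = 1.5, so P = 77 + 1.5Q.
Competitive equilibrium: 117 − 2Q = 77 + 1.5Q → Q* = 11.4286, P* = 94.1429.
With the tax, the buyer price exceeds the seller price by 19.5: (117 − 2Q) − (77 + 1.5Q) = 19.5 → Q' = 5.8571.
Tax revenue = 19.5 × 5.8571 = 114.21.

114.21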